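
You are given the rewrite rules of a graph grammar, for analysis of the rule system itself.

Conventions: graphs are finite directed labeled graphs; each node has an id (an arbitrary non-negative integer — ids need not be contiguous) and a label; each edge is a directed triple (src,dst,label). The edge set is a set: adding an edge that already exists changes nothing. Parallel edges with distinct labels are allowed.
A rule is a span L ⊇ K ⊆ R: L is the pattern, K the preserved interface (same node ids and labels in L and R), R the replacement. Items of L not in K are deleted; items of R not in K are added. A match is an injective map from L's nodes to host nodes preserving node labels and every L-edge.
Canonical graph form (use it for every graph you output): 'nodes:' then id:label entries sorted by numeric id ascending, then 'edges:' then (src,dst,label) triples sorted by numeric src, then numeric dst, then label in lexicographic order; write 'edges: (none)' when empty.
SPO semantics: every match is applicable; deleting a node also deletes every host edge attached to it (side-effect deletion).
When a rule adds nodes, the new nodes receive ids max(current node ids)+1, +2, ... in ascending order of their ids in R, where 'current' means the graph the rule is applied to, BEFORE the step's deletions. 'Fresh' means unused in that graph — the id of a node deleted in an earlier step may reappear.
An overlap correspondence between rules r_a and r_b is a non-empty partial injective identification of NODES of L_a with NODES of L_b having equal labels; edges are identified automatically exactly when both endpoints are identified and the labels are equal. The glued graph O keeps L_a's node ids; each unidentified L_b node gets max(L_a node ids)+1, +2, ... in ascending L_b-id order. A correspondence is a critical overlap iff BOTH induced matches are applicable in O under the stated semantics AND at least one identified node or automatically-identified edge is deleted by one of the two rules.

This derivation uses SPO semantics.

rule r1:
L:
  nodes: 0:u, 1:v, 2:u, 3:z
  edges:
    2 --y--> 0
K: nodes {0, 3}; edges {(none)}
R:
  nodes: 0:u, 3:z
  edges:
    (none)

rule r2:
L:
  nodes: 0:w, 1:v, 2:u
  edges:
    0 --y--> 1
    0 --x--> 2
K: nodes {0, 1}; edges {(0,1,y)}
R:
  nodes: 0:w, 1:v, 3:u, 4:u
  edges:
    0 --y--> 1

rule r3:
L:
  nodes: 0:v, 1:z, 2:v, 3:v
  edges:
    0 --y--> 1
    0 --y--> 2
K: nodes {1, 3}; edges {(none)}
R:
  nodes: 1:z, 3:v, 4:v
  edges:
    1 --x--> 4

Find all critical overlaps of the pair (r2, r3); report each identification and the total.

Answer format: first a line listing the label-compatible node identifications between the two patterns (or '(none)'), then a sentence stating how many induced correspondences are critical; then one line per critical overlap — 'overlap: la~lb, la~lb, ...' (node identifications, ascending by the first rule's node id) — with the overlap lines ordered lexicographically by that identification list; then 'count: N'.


label-compatible node identifications between L(r2) and L(r3): 1~0, 1~2, 1~3
2 of the induced correspondences are critical overlaps of r2 and r3.
overlap: 1~0
overlap: 1~2
count: 2


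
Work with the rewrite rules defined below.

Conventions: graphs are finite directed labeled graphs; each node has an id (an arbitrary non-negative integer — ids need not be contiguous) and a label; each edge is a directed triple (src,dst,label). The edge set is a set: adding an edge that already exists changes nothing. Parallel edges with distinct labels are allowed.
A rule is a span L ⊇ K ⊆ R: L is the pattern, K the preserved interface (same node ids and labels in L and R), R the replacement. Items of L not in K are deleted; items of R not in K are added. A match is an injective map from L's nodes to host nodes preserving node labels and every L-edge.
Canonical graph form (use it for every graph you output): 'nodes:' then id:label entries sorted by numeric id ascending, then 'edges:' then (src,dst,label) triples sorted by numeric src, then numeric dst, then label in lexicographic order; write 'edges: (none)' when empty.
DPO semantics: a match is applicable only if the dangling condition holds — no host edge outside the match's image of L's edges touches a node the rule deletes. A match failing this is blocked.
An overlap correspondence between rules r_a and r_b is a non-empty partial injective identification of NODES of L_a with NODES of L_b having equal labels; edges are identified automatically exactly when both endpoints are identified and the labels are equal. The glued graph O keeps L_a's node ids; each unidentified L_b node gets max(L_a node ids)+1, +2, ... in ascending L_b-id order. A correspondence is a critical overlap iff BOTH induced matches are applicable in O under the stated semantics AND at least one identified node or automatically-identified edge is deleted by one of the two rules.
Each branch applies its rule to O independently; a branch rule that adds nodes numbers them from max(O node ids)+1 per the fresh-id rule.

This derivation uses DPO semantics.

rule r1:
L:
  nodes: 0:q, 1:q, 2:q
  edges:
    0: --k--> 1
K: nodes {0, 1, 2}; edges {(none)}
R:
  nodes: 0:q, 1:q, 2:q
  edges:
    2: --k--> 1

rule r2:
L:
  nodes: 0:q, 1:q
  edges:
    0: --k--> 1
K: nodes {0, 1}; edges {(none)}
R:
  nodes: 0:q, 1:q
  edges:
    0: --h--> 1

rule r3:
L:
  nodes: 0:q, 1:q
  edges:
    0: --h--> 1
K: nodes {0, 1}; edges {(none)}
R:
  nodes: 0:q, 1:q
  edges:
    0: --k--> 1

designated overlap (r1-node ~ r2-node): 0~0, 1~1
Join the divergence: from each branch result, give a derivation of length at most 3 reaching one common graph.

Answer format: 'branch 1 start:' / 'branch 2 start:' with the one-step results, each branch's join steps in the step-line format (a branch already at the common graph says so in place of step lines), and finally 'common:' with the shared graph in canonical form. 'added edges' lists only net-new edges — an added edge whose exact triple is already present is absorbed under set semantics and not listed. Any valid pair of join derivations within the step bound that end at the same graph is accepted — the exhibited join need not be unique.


branch 1 start:
nodes: 0:q, 1:q, 2:q
edges: (2,1,k)
branch 2 start:
nodes: 0:q, 1:q, 2:q
edges: (0,1,h)
branch 1 step 1: rule r1; match: 0->2, 1->1, 2->0; deleted nodes (none); deleted edges (2,1,k); added nodes (none); added edges (0,1,k); result: nodes: 0:q, 1:q, 2:q edges: (0,1,k)
branch 2 step 1: rule r3; match: 0->0, 1->1; deleted nodes (none); deleted edges (0,1,h); added nodes (none); added edges (0,1,k); result: nodes: 0:q, 1:q, 2:q edges: (0,1,k)
common:
nodes: 0:q, 1:q, 2:q
edges: (0,1,k)


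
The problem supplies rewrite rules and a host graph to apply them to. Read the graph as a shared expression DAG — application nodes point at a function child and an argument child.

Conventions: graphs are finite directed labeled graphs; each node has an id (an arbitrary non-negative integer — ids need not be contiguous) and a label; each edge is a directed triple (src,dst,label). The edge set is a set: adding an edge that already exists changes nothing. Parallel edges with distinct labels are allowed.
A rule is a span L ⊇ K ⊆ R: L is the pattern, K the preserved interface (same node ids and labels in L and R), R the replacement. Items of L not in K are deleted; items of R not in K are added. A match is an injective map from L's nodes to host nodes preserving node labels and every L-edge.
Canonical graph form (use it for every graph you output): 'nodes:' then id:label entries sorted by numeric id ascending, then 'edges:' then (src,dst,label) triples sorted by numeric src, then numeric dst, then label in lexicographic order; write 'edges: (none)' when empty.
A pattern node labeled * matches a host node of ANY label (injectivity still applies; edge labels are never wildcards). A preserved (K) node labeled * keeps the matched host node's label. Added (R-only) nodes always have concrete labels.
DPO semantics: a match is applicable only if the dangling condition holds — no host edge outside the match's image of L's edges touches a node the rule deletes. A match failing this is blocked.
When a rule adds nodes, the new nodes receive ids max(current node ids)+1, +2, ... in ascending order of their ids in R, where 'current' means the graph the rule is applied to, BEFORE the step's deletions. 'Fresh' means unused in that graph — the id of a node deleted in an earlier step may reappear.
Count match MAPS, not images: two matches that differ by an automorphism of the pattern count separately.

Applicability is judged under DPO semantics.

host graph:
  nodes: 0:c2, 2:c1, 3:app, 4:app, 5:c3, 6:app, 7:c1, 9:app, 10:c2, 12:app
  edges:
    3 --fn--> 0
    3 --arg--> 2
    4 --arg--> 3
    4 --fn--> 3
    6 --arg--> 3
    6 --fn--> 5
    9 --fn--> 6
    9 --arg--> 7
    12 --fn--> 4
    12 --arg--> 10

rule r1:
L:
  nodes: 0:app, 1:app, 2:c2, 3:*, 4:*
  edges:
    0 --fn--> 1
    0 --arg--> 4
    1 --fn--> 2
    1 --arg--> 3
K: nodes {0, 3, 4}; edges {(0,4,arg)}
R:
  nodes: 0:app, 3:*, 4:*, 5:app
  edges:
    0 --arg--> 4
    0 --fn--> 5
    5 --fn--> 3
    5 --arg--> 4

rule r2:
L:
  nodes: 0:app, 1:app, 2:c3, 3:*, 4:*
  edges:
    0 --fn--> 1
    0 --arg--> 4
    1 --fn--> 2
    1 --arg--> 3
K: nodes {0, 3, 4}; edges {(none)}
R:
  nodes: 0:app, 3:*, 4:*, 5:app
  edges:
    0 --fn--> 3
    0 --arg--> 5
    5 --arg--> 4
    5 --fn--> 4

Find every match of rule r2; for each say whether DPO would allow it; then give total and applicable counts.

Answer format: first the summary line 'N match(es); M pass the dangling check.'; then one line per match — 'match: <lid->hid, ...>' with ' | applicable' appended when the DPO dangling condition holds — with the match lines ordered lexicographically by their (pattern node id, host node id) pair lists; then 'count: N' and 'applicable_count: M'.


1 match(es); 1 pass the dangling check.
match: 0->9, 1->6, 2->5, 3->3, 4->7 | applicable
count: 1
applicable_count: 1


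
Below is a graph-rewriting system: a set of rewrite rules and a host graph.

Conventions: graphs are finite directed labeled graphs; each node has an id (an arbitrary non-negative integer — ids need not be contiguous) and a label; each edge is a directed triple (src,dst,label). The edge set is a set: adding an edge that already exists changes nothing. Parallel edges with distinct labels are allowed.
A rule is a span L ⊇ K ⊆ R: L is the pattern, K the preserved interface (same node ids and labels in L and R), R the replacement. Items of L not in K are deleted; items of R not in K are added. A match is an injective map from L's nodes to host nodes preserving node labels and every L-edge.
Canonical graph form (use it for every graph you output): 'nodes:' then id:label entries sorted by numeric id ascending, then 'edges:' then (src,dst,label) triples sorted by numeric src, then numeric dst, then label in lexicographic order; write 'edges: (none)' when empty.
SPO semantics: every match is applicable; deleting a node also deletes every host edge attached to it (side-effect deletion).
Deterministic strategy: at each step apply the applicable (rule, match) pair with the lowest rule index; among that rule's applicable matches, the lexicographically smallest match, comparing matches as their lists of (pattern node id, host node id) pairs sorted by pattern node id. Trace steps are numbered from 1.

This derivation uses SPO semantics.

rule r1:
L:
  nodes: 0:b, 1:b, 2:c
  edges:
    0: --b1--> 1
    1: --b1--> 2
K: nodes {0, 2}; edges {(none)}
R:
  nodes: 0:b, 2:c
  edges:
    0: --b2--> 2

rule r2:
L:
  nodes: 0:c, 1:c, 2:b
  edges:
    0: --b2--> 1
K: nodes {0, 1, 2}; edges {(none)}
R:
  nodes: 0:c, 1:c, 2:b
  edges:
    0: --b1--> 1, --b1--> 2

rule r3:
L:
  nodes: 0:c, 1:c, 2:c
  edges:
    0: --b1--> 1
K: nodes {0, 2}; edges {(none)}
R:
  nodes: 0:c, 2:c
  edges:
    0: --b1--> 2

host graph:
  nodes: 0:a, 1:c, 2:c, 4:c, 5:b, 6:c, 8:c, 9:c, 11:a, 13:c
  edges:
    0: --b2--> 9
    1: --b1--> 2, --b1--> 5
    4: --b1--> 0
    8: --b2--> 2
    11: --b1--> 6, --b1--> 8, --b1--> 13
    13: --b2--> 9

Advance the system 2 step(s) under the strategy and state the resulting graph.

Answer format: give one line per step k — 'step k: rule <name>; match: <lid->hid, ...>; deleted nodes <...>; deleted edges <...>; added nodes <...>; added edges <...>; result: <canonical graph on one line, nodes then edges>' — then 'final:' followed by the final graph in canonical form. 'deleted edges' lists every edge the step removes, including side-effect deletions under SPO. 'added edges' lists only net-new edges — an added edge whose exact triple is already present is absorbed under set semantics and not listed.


step 1: rule r2; match: 0->8, 1->2, 2->5; deleted nodes (none); deleted edges (8,2,b2); added nodes (none); added edges (8,2,b1); (8,5,b1); result: nodes: 0:a, 1:c, 2:c, 4:c, 5:b, 6:c, 8:c, 9:c, 11:a, 13:c edges: (0,9,b2); (1,2,b1); (1,5,b1); (4,0,b1); (8,2,b1); (8,5,b1); (11,6,b1); (11,8,b1); (11,13,b1); (13,9,b2)
step 2: rule r2; match: 0->13, 1->9, 2->5; deleted nodes (none); deleted edges (13,9,b2); added nodes (none); added edges (13,5,b1); (13,9,b1); result: nodes: 0:a, 1:c, 2:c, 4:c, 5:b, 6:c, 8:c, 9:c, 11:a, 13:c edges: (0,9,b2); (1,2,b1); (1,5,b1); (4,0,b1); (8,2,b1); (8,5,b1); (11,6,b1); (11,8,b1); (11,13,b1); (13,5,b1); (13,9,b1)
final:
nodes: 0:a, 1:c, 2:c, 4:c, 5:b, 6:c, 8:c, 9:c, 11:a, 13:c
edges: (0,9,b2); (1,2,b1); (1,5,b1); (4,0,b1); (8,2,b1); (8,5,b1); (11,6,b1); (11,8,b1); (11,13,b1); (13,5,b1); (13,9,b1)


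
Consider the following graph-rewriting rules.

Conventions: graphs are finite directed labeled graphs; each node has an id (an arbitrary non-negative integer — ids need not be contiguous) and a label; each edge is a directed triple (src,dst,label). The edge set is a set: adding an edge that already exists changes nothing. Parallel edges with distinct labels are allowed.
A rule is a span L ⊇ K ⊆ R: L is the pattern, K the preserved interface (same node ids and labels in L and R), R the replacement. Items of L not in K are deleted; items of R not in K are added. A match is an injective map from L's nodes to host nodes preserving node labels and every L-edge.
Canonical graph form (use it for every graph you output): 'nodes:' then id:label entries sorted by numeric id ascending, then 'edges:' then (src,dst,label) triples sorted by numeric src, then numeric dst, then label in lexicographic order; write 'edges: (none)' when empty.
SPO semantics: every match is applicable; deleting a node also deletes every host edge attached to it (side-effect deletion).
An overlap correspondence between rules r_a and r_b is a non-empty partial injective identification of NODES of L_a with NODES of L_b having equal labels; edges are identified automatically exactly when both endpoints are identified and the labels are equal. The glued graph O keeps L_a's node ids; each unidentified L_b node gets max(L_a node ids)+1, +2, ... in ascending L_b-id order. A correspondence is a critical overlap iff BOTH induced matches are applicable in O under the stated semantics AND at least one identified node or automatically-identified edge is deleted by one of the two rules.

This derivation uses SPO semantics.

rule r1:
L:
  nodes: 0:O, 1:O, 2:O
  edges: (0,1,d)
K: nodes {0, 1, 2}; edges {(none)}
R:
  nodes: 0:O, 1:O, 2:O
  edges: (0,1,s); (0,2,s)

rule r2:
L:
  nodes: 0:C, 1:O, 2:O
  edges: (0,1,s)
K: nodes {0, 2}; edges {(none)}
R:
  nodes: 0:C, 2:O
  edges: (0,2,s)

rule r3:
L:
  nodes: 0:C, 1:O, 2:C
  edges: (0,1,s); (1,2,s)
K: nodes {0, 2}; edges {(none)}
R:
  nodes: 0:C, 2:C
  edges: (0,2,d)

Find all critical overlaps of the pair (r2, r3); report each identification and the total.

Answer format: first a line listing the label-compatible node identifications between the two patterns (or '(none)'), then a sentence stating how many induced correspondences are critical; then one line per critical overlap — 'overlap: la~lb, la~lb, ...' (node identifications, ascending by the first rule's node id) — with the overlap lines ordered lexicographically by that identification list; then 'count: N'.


label-compatible node identifications between L(r2) and L(r3): 0~0, 0~2, 1~1, 2~1
6 of the induced correspondences are critical overlaps of r2 and r3.
overlap: 0~0, 1~1
overlap: 0~0, 2~1
overlap: 0~2, 1~1
overlap: 0~2, 2~1
overlap: 1~1
overlap: 2~1
count: 6


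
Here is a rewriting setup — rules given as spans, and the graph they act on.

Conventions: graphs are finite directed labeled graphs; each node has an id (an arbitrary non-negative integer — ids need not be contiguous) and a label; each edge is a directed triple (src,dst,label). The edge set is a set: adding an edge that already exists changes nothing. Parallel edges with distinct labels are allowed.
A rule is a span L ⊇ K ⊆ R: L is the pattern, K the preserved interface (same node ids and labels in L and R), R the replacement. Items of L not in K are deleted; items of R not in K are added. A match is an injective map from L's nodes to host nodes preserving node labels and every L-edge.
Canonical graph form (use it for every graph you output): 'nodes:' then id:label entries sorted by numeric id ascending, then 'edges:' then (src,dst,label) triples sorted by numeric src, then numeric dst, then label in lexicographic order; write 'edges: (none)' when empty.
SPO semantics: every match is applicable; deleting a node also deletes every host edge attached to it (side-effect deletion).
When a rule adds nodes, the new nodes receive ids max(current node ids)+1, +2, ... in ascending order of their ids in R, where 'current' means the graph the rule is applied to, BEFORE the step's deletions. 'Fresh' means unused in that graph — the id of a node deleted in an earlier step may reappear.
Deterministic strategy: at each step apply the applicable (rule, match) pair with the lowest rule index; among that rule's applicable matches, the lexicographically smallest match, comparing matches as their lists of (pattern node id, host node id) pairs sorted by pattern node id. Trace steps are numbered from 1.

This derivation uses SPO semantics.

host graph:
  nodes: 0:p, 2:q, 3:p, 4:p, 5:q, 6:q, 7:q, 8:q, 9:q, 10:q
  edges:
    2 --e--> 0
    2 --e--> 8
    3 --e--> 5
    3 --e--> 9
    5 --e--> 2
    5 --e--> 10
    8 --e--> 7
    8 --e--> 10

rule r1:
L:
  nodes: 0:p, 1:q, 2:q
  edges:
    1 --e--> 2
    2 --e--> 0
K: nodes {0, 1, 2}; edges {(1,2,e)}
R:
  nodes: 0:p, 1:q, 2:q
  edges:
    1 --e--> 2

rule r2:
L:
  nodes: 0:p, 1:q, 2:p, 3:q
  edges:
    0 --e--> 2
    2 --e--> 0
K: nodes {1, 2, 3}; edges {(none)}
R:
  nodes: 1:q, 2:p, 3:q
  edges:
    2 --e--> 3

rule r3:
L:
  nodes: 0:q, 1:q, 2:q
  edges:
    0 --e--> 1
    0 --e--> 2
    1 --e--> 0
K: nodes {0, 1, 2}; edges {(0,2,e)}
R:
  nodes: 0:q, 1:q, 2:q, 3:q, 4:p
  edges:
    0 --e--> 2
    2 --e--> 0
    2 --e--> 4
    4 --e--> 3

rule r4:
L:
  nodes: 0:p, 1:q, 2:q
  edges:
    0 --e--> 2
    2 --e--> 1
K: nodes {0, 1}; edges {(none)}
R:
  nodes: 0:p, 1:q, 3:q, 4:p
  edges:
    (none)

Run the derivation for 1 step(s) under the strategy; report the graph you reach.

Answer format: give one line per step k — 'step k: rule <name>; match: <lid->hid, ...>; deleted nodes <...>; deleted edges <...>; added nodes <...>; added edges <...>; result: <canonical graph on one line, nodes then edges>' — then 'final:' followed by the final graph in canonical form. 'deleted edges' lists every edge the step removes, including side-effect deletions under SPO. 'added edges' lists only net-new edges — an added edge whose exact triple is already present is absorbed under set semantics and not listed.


step 1: rule r1; match: 0->0, 1->5, 2->2; deleted nodes (none); deleted edges (2,0,e); added nodes (none); added edges (none); result: nodes: 0:p, 2:q, 3:p, 4:p, 5:q, 6:q, 7:q, 8:q, 9:q, 10:q edges: (2,8,e); (3,5,e); (3,9,e); (5,2,e); (5,10,e); (8,7,e); (8,10,e)
final:
nodes: 0:p, 2:q, 3:p, 4:p, 5:q, 6:q, 7:q, 8:q, 9:q, 10:q
edges: (2,8,e); (3,5,e); (3,9,e); (5,2,e); (5,10,e); (8,7,e); (8,10,e)


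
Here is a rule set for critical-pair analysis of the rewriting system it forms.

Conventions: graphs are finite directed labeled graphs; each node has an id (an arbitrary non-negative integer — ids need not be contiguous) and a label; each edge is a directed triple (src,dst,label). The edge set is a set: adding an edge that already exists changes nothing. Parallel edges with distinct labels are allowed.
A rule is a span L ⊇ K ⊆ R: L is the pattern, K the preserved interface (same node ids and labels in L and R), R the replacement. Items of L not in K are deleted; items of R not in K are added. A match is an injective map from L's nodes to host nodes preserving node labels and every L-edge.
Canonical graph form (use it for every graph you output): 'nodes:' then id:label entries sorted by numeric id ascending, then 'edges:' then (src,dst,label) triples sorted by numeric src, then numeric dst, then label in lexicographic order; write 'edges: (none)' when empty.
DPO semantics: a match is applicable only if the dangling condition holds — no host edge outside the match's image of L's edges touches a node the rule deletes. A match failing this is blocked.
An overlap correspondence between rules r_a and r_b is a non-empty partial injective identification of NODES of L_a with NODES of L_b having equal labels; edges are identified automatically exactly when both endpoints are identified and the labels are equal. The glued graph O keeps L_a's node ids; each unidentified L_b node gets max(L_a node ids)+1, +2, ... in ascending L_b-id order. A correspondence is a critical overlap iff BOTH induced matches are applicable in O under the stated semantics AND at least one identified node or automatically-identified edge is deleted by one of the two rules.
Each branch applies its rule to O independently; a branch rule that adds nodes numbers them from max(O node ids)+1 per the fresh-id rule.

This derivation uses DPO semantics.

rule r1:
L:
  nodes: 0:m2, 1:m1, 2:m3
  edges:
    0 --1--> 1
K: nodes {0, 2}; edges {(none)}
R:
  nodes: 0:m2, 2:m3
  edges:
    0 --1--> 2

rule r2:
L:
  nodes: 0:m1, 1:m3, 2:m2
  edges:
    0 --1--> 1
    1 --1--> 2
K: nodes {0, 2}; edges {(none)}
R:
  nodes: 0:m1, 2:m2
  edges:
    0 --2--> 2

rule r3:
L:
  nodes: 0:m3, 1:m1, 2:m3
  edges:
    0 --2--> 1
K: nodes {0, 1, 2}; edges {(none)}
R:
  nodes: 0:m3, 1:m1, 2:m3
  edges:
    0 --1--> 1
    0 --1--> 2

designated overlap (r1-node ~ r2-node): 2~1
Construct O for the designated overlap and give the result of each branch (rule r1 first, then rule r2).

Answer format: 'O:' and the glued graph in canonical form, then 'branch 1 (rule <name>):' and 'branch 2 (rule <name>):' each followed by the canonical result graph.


O:
nodes: 0:m2, 1:m1, 2:m3, 3:m1, 4:m2
edges: (0,1,1); (2,4,1); (3,2,1)
branch 1 (rule r1):
nodes: 0:m2, 2:m3, 3:m1, 4:m2
edges: (0,2,1); (2,4,1); (3,2,1)
branch 2 (rule r2):
nodes: 0:m2, 1:m1, 3:m1, 4:m2
edges: (0,1,1); (3,4,2)


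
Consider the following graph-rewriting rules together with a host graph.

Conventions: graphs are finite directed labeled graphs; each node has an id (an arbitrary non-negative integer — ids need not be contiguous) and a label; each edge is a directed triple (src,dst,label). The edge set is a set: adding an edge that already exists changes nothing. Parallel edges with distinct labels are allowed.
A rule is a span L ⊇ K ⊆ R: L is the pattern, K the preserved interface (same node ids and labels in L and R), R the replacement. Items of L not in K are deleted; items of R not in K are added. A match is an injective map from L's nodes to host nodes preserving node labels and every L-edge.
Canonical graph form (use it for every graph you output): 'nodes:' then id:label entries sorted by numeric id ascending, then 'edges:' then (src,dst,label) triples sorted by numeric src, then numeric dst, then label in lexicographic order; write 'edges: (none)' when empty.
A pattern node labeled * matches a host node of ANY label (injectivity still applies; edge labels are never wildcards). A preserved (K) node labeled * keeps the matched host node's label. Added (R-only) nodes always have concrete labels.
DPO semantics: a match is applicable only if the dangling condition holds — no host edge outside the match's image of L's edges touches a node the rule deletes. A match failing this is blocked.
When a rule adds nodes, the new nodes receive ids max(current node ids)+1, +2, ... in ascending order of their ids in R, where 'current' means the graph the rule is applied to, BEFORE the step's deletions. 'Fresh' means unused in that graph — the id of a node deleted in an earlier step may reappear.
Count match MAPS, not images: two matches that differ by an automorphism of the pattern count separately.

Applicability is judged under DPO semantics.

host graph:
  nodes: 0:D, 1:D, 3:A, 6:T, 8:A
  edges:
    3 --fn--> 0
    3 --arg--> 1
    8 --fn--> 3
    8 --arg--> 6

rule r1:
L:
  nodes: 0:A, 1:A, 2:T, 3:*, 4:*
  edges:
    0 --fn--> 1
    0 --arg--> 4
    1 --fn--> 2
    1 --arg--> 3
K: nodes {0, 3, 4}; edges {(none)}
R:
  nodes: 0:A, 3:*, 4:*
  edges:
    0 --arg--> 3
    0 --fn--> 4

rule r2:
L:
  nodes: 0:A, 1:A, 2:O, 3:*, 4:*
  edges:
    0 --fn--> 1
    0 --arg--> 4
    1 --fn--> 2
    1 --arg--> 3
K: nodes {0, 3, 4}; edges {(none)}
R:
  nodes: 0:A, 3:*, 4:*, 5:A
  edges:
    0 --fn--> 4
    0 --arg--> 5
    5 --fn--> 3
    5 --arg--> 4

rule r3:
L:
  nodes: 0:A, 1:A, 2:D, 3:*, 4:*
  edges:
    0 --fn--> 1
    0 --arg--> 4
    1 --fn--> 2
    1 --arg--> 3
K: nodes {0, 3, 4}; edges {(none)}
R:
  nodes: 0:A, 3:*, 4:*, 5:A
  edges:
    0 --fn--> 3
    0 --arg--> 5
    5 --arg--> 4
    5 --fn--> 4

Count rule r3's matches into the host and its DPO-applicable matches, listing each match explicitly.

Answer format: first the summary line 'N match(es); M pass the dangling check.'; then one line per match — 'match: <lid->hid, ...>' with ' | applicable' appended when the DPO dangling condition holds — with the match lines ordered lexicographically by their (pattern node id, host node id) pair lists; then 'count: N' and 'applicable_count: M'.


1 match(es); 1 pass the dangling check.
match: 0->8, 1->3, 2->0, 3->1, 4->6 | applicable
count: 1
applicable_count: 1


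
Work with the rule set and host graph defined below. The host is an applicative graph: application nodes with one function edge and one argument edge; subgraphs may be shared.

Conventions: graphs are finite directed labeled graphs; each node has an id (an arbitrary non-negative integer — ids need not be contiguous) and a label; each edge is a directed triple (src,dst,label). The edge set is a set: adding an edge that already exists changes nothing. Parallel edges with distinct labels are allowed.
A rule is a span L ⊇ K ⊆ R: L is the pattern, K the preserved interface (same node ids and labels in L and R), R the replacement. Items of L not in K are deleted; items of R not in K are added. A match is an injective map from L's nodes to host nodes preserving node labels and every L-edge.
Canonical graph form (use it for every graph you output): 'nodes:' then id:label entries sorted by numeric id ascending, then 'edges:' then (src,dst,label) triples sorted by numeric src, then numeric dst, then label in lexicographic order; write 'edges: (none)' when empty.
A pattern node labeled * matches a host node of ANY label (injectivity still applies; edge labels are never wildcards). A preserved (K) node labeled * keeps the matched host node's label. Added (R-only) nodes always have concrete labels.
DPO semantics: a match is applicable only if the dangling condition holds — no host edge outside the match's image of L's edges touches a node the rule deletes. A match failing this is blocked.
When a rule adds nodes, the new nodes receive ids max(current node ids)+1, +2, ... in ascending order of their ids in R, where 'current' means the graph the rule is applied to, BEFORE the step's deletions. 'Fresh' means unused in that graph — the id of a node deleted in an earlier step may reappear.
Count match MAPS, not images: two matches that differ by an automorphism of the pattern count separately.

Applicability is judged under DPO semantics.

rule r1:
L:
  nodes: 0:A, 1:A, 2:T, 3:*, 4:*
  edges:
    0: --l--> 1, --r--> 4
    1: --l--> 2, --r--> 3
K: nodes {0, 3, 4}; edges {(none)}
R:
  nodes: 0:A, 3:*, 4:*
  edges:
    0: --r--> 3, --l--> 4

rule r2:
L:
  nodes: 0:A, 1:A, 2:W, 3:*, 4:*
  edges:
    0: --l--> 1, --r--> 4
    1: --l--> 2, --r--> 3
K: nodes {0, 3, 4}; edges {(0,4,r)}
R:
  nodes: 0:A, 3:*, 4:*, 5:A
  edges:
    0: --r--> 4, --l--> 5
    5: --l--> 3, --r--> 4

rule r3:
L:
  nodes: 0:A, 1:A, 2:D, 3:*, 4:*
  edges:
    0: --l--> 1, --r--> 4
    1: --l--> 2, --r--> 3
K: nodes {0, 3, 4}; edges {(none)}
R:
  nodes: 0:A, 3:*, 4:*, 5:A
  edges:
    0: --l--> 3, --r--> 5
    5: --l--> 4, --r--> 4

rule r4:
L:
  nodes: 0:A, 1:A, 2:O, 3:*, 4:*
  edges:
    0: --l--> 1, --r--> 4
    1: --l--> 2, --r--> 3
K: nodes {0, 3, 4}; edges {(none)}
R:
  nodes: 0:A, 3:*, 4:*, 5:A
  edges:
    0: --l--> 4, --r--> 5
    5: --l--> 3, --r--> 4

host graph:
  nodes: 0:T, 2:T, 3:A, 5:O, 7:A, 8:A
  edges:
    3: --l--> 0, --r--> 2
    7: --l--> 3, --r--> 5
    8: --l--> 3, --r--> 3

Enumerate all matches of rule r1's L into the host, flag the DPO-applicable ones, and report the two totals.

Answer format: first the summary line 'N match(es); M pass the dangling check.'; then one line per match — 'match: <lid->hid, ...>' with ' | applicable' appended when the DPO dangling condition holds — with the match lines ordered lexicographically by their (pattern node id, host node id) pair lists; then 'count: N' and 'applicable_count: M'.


1 match(es); 0 pass the dangling check.
match: 0->7, 1->3, 2->0, 3->2, 4->5
count: 1
applicable_count: 0


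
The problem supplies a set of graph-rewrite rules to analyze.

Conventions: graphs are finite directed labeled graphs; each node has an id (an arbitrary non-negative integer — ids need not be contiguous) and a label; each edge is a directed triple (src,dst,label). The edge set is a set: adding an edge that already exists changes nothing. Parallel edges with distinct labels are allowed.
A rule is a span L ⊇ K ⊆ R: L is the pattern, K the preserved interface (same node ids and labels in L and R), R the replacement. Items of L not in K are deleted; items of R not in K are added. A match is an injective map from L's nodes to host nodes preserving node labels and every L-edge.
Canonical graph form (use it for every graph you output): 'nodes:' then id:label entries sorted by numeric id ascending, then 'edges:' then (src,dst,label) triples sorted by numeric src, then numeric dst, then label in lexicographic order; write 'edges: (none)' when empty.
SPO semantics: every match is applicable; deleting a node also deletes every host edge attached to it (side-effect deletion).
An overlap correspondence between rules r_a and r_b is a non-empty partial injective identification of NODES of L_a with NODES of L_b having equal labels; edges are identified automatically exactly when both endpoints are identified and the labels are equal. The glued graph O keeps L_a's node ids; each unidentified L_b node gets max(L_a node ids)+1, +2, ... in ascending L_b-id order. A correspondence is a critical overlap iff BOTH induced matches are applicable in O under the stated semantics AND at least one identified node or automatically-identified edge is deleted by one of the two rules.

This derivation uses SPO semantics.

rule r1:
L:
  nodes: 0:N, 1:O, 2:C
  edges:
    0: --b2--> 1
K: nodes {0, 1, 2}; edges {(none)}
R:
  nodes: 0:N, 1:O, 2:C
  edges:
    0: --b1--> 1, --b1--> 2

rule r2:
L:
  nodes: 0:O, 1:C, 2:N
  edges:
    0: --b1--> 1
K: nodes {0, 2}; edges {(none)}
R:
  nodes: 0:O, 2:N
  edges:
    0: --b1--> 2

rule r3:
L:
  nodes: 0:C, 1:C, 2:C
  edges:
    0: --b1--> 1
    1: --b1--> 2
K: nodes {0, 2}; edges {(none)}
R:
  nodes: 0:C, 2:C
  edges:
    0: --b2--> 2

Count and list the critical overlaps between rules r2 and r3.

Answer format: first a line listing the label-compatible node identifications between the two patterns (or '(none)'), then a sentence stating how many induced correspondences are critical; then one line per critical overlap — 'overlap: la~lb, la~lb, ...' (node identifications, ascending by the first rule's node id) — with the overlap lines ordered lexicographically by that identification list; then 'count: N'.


label-compatible node identifications between L(r2) and L(r3): 1~0, 1~1, 1~2
3 of the induced correspondences are critical overlaps of r2 and r3.
overlap: 1~0
overlap: 1~1
overlap: 1~2
count: 3


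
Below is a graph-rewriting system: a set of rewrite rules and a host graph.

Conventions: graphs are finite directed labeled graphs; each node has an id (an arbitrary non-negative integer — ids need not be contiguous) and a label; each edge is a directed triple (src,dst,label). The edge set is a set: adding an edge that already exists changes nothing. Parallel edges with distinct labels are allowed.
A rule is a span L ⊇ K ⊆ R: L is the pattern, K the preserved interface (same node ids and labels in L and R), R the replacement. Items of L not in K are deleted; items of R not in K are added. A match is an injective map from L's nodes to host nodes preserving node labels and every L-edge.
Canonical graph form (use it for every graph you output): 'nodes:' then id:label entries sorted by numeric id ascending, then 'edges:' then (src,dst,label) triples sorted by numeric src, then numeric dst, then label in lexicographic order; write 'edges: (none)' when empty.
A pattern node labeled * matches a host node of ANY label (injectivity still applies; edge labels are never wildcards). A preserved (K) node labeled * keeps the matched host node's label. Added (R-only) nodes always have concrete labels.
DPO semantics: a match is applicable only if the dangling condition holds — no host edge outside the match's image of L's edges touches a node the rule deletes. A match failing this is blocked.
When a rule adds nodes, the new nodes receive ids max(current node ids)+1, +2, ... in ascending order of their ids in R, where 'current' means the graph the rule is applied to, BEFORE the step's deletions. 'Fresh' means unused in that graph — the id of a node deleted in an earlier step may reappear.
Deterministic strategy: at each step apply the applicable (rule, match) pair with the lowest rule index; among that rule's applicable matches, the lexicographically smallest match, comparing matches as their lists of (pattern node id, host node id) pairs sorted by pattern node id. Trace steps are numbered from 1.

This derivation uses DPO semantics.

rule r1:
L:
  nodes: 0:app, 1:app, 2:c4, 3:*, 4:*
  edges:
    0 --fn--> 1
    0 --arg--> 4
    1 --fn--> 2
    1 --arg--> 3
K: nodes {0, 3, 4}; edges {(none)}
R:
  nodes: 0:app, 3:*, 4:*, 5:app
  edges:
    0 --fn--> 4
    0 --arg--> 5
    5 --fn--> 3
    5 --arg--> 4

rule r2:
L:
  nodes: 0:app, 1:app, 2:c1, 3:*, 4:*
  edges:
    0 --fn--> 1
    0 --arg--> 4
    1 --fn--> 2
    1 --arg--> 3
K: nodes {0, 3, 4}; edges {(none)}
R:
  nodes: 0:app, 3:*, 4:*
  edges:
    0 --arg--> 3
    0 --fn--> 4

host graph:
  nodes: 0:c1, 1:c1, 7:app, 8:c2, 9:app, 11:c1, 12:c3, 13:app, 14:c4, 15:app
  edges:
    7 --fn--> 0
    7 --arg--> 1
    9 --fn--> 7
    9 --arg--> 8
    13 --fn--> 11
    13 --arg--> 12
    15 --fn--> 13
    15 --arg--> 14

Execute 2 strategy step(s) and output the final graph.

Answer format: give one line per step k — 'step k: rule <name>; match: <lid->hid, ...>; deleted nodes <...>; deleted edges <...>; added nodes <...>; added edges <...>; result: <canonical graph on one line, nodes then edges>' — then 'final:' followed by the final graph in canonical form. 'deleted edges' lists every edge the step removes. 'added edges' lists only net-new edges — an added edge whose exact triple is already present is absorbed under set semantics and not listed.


step 1: rule r2; match: 0->9, 1->7, 2->0, 3->1, 4->8; deleted nodes 0, 7; deleted edges (7,0,fn); (7,1,arg); (9,7,fn); (9,8,arg); added nodes (none); added edges (9,1,arg); (9,8,fn); result: nodes: 1:c1, 8:c2, 9:app, 11:c1, 12:c3, 13:app, 14:c4, 15:app edges: (9,1,arg); (9,8,fn); (13,11,fn); (13,12,arg); (15,13,fn); (15,14,arg)
step 2: rule r2; match: 0->15, 1->13, 2->11, 3->12, 4->14; deleted nodes 11, 13; deleted edges (13,11,fn); (13,12,arg); (15,13,fn); (15,14,arg); added nodes (none); added edges (15,12,arg); (15,14,fn); result: nodes: 1:c1, 8:c2, 9:app, 12:c3, 14:c4, 15:app edges: (9,1,arg); (9,8,fn); (15,12,arg); (15,14,fn)
final:
nodes: 1:c1, 8:c2, 9:app, 12:c3, 14:c4, 15:app
edges: (9,1,arg); (9,8,fn); (15,12,arg); (15,14,fn)


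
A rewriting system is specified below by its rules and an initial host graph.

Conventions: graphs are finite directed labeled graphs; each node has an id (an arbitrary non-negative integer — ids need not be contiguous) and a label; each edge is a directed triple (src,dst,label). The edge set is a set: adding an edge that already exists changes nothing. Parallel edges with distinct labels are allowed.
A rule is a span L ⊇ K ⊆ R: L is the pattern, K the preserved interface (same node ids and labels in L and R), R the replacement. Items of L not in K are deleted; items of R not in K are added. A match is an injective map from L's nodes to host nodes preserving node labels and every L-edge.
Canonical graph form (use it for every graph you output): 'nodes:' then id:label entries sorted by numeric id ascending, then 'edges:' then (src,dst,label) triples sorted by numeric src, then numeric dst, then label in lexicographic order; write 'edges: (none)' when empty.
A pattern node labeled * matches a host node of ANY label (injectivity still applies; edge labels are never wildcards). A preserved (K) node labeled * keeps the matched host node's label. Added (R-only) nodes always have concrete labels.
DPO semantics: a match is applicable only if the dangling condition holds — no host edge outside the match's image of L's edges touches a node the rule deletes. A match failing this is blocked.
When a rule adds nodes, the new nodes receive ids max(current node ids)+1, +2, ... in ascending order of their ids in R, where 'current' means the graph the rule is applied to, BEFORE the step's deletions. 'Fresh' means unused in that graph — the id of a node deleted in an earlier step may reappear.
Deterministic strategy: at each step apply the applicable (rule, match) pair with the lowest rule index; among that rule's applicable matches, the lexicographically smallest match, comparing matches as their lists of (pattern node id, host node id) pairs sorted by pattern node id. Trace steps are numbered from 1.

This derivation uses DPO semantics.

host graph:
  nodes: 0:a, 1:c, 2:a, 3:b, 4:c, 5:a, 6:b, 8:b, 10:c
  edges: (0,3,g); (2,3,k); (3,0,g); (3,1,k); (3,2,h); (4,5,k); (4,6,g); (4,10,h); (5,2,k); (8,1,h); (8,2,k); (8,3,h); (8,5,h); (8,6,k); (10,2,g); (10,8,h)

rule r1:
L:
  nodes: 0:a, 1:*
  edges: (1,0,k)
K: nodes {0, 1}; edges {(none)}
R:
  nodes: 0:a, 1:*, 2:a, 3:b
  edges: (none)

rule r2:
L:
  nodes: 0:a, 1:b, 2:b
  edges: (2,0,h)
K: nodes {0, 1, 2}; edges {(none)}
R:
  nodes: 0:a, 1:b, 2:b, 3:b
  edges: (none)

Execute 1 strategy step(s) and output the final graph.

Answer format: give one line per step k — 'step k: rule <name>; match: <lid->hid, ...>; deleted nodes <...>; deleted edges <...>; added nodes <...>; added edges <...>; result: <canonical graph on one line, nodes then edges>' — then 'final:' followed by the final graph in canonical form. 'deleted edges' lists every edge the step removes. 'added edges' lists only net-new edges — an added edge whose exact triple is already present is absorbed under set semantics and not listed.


step 1: rule r1; match: 0->2, 1->5; deleted nodes (none); deleted edges (5,2,k); added nodes 11, 12; added edges (none); result: nodes: 0:a, 1:c, 2:a, 3:b, 4:c, 5:a, 6:b, 8:b, 10:c, 11:a, 12:b edges: (0,3,g); (2,3,k); (3,0,g); (3,1,k); (3,2,h); (4,5,k); (4,6,g); (4,10,h); (8,1,h); (8,2,k); (8,3,h); (8,5,h); (8,6,k); (10,2,g); (10,8,h)
final:
nodes: 0:a, 1:c, 2:a, 3:b, 4:c, 5:a, 6:b, 8:b, 10:c, 11:a, 12:b
edges: (0,3,g); (2,3,k); (3,0,g); (3,1,k); (3,2,h); (4,5,k); (4,6,g); (4,10,h); (8,1,h); (8,2,k); (8,3,h); (8,5,h); (8,6,k); (10,2,g); (10,8,h)


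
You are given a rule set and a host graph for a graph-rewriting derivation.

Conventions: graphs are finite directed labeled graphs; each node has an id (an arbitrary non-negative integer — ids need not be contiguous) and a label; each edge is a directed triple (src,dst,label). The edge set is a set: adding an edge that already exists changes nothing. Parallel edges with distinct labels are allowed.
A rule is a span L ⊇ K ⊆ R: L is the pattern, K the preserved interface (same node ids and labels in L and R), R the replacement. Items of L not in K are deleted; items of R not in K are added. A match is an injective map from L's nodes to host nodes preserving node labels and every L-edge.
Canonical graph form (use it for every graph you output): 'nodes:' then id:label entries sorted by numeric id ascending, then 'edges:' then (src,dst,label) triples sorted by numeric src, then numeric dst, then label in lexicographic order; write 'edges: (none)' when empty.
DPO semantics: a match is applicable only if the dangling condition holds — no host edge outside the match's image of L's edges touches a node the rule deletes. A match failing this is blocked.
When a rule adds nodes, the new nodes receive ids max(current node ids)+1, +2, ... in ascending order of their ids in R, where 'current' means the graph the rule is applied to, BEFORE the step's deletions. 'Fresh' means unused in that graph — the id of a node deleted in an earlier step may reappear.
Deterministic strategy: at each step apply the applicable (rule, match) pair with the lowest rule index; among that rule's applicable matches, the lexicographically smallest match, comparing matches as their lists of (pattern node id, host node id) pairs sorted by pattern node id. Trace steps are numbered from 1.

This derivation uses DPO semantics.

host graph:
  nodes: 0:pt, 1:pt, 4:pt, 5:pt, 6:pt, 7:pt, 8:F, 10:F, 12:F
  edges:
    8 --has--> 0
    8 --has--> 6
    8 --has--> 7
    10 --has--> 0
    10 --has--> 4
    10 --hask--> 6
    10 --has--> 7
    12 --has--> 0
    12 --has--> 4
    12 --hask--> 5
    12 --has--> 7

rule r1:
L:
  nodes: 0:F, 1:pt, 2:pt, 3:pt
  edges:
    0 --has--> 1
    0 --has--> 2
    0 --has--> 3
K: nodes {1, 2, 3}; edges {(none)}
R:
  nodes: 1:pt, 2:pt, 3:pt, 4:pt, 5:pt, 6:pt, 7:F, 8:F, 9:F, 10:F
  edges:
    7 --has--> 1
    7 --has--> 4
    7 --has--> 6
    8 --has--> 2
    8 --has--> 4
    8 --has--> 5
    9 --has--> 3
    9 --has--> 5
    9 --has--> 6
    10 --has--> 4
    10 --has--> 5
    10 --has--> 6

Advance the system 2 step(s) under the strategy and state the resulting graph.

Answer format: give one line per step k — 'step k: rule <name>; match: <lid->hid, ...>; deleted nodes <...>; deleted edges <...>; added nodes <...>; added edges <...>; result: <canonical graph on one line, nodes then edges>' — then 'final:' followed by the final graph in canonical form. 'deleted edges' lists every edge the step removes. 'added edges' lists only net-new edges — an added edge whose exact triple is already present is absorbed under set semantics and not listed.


step 1: rule r1; match: 0->8, 1->0, 2->6, 3->7; deleted nodes 8; deleted edges (8,0,has); (8,6,has); (8,7,has); added nodes 13, 14, 15, 16, 17, 18, 19; added edges (16,0,has); (16,13,has); (16,15,has); (17,6,has); (17,13,has); (17,14,has); (18,7,has); (18,14,has); (18,15,has); (19,13,has); (19,14,has); (19,15,has); result: nodes: 0:pt, 1:pt, 4:pt, 5:pt, 6:pt, 7:pt, 10:F, 12:F, 13:pt, 14:pt, 15:pt, 16:F, 17:F, 18:F, 19:F edges: (10,0,has); (10,4,has); (10,6,hask); (10,7,has); (12,0,has); (12,4,has); (12,5,hask); (12,7,has); (16,0,has); (16,13,has); (16,15,has); (17,6,has); (17,13,has); (17,14,has); (18,7,has); (18,14,has); (18,15,has); (19,13,has); (19,14,has); (19,15,has)
step 2: rule r1; match: 0->16, 1->0, 2->13, 3->15; deleted nodes 16; deleted edges (16,0,has); (16,13,has); (16,15,has); added nodes 20, 21, 22, 23, 24, 25, 26; added edges (23,0,has); (23,20,has); (23,22,has); (24,13,has); (24,20,has); (24,21,has); (25,15,has); (25,21,has); (25,22,has); (26,20,has); (26,21,has); (26,22,has); result: nodes: 0:pt, 1:pt, 4:pt, 5:pt, 6:pt, 7:pt, 10:F, 12:F, 13:pt, 14:pt, 15:pt, 17:F, 18:F, 19:F, 20:pt, 21:pt, 22:pt, 23:F, 24:F, 25:F, 26:F edges: (10,0,has); (10,4,has); (10,6,hask); (10,7,has); (12,0,has); (12,4,has); (12,5,hask); (12,7,has); (17,6,has); (17,13,has); (17,14,has); (18,7,has); (18,14,has); (18,15,has); (19,13,has); (19,14,has); (19,15,has); (23,0,has); (23,20,has); (23,22,has); (24,13,has); (24,20,has); (24,21,has); (25,15,has); (25,21,has); (25,22,has); (26,20,has); (26,21,has); (26,22,has)
final:
nodes: 0:pt, 1:pt, 4:pt, 5:pt, 6:pt, 7:pt, 10:F, 12:F, 13:pt, 14:pt, 15:pt, 17:F, 18:F, 19:F, 20:pt, 21:pt, 22:pt, 23:F, 24:F, 25:F, 26:F
edges: (10,0,has); (10,4,has); (10,6,hask); (10,7,has); (12,0,has); (12,4,has); (12,5,hask); (12,7,has); (17,6,has); (17,13,has); (17,14,has); (18,7,has); (18,14,has); (18,15,has); (19,13,has); (19,14,has); (19,15,has); (23,0,has); (23,20,has); (23,22,has); (24,13,has); (24,20,has); (24,21,has); (25,15,has); (25,21,has); (25,22,has); (26,20,has); (26,21,has); (26,22,has)
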